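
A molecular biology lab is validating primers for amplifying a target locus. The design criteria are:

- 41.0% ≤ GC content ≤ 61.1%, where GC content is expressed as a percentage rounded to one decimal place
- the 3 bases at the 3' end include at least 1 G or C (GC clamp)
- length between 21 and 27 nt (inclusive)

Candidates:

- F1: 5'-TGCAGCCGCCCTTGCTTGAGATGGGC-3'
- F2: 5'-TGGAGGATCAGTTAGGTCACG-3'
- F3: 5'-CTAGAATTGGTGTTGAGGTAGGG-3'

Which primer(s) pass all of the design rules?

F2 and F3.

F1 (26 nt, A=3 T=6 G=9 C=8): GC 17/26 = 65.4%, outside 41.0–61.1% ✗; 3' end GGC has 3 G/C ✓; length 26 ✓ — fails.
F2 (21 nt, A=5 T=5 G=8 C=3): GC 11/21 = 52.4% ✓; 3' end ACG has 2 G/C ✓; length 21 ✓ — passes.
F3 (23 nt, A=5 T=7 G=10 C=1): GC 11/23 = 47.8% ✓; 3' end GGG has 3 G/C ✓; length 23 ✓ — passes.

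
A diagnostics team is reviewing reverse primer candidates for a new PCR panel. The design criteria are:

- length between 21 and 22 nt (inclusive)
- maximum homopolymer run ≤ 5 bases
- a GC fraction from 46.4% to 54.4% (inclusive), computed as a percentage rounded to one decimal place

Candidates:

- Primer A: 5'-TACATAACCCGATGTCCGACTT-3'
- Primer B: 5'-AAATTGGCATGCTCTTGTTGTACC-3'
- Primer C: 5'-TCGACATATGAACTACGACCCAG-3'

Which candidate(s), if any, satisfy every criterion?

Primer A (22 nt, A=6 T=6 G=3 C=7): length 22 ✓; longest run = 3 ✓; GC 10/22 = 45.5%, outside 46.4–54.4% ✗ — fails.
Primer B (24 nt, A=5 T=9 G=5 C=5): length 24, outside 21–22 ✗; longest run = 3 ✓; GC 10/24 = 41.7%, outside 46.4–54.4% ✗ — fails.
Primer C (23 nt, A=8 T=4 G=4 C=7): length 23, outside 21–22 ✗; longest run = 3 ✓; GC 11/23 = 47.8% ✓ — fails.

None of the candidates satisfy all criteria.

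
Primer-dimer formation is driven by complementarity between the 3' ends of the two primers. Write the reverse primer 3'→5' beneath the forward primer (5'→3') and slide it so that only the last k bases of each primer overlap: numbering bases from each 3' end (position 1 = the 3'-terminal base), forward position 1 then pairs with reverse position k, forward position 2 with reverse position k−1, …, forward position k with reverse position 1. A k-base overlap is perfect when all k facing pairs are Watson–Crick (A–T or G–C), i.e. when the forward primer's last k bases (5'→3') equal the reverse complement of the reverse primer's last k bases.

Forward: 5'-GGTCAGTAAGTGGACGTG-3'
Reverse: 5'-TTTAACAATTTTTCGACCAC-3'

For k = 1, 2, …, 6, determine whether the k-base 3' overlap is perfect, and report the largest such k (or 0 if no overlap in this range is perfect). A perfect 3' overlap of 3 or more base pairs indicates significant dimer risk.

Longest perfect overlap: 3 complementary base pairs; significant dimer risk (threshold 3).

Last 6 bases (5'→3') — forward …GACGTG, reverse …GACCAC.
Reverse complement of the reverse primer's last 6 bases: GTGGTC; its first k bases are the reverse complement of the reverse primer's last k bases, so a perfect k-base overlap needs the forward primer's last k bases to equal them.
Comparing (forward last k vs required): k=1: G vs G ✓; k=2: TG vs GT ✗; k=3: GTG vs GTG ✓; k=4: CGTG vs GTGG ✗; k=5: ACGTG vs GTGGT ✗; k=6: GACGTG vs GTGGTC ✗.
Perfect overlaps at k = 1, 3; the largest is 3.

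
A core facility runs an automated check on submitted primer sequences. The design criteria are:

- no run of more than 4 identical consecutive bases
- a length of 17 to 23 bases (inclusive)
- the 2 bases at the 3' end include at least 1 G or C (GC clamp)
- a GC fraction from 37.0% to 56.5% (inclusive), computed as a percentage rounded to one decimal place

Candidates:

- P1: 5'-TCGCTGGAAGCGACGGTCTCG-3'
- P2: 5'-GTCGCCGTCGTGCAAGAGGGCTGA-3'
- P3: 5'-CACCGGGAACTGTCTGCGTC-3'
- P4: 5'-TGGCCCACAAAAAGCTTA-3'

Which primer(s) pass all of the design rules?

P1 (21 nt, A=3 T=4 G=8 C=6): longest run = 2 ✓; length 21 ✓; 3' end CG has 2 G/C ✓; GC 14/21 = 66.7%, outside 37.0–56.5% ✗ — fails.
P2 (24 nt, A=4 T=4 G=10 C=6): longest run = 3 ✓; length 24, outside 17–23 ✗; 3' end GA has 1 G/C ✓; GC 16/24 = 66.7%, outside 37.0–56.5% ✗ — fails.
P3 (20 nt, A=3 T=4 G=6 C=7): longest run = 3 ✓; length 20 ✓; 3' end TC has 1 G/C ✓; GC 13/20 = 65.0%, outside 37.0–56.5% ✗ — fails.
P4 (18 nt, A=7 T=3 G=3 C=5): longest run = 5, exceeds 4 ✗; length 18 ✓; 3' end TA has 0 G/C, need ≥1 ✗; GC 8/18 = 44.4% ✓ — fails.

None of the candidates satisfy all criteria.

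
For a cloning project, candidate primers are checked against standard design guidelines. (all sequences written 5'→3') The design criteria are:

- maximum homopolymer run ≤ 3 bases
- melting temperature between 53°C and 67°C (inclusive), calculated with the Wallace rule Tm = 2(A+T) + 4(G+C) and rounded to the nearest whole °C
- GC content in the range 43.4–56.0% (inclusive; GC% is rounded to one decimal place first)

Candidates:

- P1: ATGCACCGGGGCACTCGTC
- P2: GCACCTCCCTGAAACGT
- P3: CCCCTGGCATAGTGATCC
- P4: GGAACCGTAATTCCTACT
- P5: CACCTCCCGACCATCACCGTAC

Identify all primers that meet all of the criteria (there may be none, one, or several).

None of the candidates satisfy all criteria.

P1 (19 nt, A=3 T=3 G=6 C=7): longest run = 4, exceeds 3 ✗; Tm = 2·6 + 4·13 = 64°C ✓; GC 13/19 = 68.4%, outside 43.4–56.0% ✗ — fails.
P2 (17 nt, A=4 T=3 G=3 C=7): longest run = 3 ✓; Tm = 2·7 + 4·10 = 54°C ✓; GC 10/17 = 58.8%, outside 43.4–56.0% ✗ — fails.
P3 (18 nt, A=3 T=4 G=4 C=7): longest run = 4, exceeds 3 ✗; Tm = 2·7 + 4·11 = 58°C ✓; GC 11/18 = 61.1%, outside 43.4–56.0% ✗ — fails.
P4 (18 nt, A=5 T=5 G=3 C=5): longest run = 2 ✓; Tm = 2·10 + 4·8 = 52°C, outside 53–67°C ✗; GC 8/18 = 44.4% ✓ — fails.
P5 (22 nt, A=5 T=3 G=2 C=12): longest run = 3 ✓; Tm = 2·8 + 4·14 = 72°C, outside 53–67°C ✗; GC 14/22 = 63.6%, outside 43.4–56.0% ✗ — fails.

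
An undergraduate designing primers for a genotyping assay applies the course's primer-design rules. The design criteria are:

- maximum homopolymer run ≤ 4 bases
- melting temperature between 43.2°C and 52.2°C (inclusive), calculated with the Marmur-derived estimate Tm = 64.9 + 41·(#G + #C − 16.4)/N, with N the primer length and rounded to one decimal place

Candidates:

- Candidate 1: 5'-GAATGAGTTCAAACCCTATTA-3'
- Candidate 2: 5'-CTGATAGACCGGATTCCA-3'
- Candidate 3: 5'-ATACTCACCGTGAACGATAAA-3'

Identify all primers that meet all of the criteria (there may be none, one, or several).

Candidate 1, Candidate 2 and Candidate 3.

Candidate 1 (21 nt, A=8 T=6 G=3 C=4): longest run = 3 ✓; Tm = 64.9 + 41·(7 − 16.4)/21 = 46.5°C ✓ — passes.
Candidate 2 (18 nt, A=5 T=4 G=4 C=5): longest run = 2 ✓; Tm = 64.9 + 41·(9 − 16.4)/18 = 48.0°C ✓ — passes.
Candidate 3 (21 nt, A=9 T=4 G=3 C=5): longest run = 3 ✓; Tm = 64.9 + 41·(8 − 16.4)/21 = 48.5°C ✓ — passes.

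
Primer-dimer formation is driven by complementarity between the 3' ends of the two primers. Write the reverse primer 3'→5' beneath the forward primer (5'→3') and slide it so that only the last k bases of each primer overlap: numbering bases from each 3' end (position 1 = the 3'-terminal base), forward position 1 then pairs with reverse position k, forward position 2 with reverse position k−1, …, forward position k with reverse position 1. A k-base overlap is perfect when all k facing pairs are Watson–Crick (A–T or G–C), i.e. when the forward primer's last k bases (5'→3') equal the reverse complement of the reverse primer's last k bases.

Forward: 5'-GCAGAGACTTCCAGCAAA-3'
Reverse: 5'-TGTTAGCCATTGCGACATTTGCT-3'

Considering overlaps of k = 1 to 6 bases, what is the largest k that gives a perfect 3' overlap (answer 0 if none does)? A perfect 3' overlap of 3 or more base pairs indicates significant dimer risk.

Last 6 bases (5'→3') — forward …AGCAAA, reverse …TTTGCT.
Reverse complement of the reverse primer's last 6 bases: AGCAAA; its first k bases are the reverse complement of the reverse primer's last k bases, so a perfect k-base overlap needs the forward primer's last k bases to equal them.
Comparing (forward last k vs required): k=1: A vs A ✓; k=2: AA vs AG ✗; k=3: AAA vs AGC ✗; k=4: CAAA vs AGCA ✗; k=5: GCAAA vs AGCAA ✗; k=6: AGCAAA vs AGCAAA ✓.
Perfect overlaps at k = 1, 6; the largest is 6.

Longest perfect overlap: 6 complementary base pairs; significant dimer risk (threshold 3).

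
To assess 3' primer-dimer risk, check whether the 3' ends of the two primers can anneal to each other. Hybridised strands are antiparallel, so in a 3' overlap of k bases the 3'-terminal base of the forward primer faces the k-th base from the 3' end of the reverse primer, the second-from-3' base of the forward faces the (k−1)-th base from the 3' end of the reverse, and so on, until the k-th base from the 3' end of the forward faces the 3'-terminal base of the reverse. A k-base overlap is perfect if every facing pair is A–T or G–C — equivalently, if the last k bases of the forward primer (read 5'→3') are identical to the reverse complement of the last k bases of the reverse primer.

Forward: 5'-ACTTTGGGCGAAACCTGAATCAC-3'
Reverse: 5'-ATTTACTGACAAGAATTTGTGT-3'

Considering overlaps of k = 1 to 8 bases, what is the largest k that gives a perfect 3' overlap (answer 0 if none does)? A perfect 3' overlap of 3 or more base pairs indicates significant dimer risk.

Last 8 bases (5'→3') — forward …TGAATCAC, reverse …ATTTGTGT.
Reverse complement of the reverse primer's last 8 bases: ACACAAAT; its first k bases are the reverse complement of the reverse primer's last k bases, so a perfect k-base overlap needs the forward primer's last k bases to equal them.
Comparing (forward last k vs required): k=1: C vs A ✗; k=2: AC vs AC ✓; k=3: CAC vs ACA ✗; k=4: TCAC vs ACAC ✗; k=5: ATCAC vs ACACA ✗; k=6: AATCAC vs ACACAA ✗; k=7: GAATCAC vs ACACAAA ✗; k=8: TGAATCAC vs ACACAAAT ✗.
Only k = 2 is perfect, so the longest perfect 3' overlap is 2.

Longest perfect overlap: 2 complementary base pairs; below the dimer-risk threshold (threshold 3).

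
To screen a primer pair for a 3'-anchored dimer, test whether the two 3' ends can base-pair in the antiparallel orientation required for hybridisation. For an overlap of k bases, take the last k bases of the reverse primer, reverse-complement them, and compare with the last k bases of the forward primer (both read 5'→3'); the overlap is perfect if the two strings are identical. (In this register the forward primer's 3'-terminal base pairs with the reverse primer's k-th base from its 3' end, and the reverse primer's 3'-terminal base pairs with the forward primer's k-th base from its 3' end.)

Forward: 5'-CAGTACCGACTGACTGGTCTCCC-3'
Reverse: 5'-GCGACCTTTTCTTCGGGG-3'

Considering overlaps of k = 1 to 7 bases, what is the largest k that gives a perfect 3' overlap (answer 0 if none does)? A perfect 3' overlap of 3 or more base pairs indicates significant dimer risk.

Longest perfect overlap: 3 complementary base pairs; significant dimer risk (threshold 3).

Last 7 bases (5'→3') — forward …GTCTCCC, reverse …TTCGGGG.
Reverse complement of the reverse primer's last 7 bases: CCCCGAA; its first k bases are the reverse complement of the reverse primer's last k bases, so a perfect k-base overlap needs the forward primer's last k bases to equal them.
Comparing (forward last k vs required): k=1: C vs C ✓; k=2: CC vs CC ✓; k=3: CCC vs CCC ✓; k=4: TCCC vs CCCC ✗; k=5: CTCCC vs CCCCG ✗; k=6: TCTCCC vs CCCCGA ✗; k=7: GTCTCCC vs CCCCGAA ✗.
Perfect overlaps at k = 1, 2, 3; the largest is 3.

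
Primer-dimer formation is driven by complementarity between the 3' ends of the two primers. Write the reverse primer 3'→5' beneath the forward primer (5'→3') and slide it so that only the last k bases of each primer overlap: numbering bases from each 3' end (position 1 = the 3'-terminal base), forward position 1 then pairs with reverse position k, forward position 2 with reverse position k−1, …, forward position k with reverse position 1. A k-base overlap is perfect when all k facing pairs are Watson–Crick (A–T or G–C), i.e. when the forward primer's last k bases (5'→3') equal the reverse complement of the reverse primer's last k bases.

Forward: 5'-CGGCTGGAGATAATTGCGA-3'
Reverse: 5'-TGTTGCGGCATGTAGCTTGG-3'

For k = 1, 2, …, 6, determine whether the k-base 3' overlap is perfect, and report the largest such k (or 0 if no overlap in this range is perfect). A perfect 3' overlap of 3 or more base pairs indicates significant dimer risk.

Last 6 bases (5'→3') — forward …TTGCGA, reverse …GCTTGG.
Reverse complement of the reverse primer's last 6 bases: CCAAGC; its first k bases are the reverse complement of the reverse primer's last k bases, so a perfect k-base overlap needs the forward primer's last k bases to equal them.
Comparing (forward last k vs required): k=1: A vs C ✗; k=2: GA vs CC ✗; k=3: CGA vs CCA ✗; k=4: GCGA vs CCAA ✗; k=5: TGCGA vs CCAAG ✗; k=6: TTGCGA vs CCAAGC ✗.
No overlap length from 1 to 6 is perfect, so the longest perfect 3' overlap is 0.

Longest perfect overlap: 0 complementary base pairs; below the dimer-risk threshold (threshold 3).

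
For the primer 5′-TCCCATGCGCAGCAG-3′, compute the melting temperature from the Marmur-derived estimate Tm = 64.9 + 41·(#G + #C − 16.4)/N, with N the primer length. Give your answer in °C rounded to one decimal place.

47.4°C

Base counts: A=3, T=2, G=4, C=6; G+C = 10, N = 15.
Tm = 64.9 + 41·(10 − 16.4)/15 = 64.9 + -262.40/15 = 47.4°C.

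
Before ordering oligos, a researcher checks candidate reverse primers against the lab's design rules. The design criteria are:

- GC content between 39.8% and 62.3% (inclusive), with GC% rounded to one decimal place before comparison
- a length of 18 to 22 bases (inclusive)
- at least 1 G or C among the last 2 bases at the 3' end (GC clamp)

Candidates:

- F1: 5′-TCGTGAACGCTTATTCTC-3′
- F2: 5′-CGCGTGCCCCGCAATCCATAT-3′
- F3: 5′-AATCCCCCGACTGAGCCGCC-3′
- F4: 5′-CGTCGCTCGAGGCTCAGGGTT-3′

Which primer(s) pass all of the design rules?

F1 (18 nt, A=3 T=7 G=3 C=5): GC 8/18 = 44.4% ✓; length 18 ✓; 3' end TC has 1 G/C ✓ — passes.
F2 (21 nt, A=4 T=4 G=4 C=9): GC 13/21 = 61.9% ✓; length 21 ✓; 3' end AT has 0 G/C, need ≥1 ✗ — fails.
F3 (20 nt, A=4 T=2 G=4 C=10): GC 14/20 = 70.0%, outside 39.8–62.3% ✗; length 20 ✓; 3' end CC has 2 G/C ✓ — fails.
F4 (21 nt, A=2 T=5 G=8 C=6): GC 14/21 = 66.7%, outside 39.8–62.3% ✗; length 21 ✓; 3' end TT has 0 G/C, need ≥1 ✗ — fails.

F1 only.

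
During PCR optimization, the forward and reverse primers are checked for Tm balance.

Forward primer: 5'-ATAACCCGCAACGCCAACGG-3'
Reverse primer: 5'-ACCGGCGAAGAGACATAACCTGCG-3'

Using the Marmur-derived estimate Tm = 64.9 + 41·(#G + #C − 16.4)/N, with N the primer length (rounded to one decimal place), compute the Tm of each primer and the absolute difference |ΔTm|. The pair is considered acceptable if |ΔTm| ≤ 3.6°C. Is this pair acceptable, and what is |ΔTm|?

|ΔTm| = 4.9°C; the pair is not acceptable.

Forward: G+C = 12, N = 20 → Tm = 64.9 + 41·(12 − 16.4)/20 = 55.9°C.
Reverse: G+C = 14, N = 24 → Tm = 64.9 + 41·(14 − 16.4)/24 = 60.8°C.
|ΔTm| = |55.9 − 60.8| = 4.9°C, > 3.6°C.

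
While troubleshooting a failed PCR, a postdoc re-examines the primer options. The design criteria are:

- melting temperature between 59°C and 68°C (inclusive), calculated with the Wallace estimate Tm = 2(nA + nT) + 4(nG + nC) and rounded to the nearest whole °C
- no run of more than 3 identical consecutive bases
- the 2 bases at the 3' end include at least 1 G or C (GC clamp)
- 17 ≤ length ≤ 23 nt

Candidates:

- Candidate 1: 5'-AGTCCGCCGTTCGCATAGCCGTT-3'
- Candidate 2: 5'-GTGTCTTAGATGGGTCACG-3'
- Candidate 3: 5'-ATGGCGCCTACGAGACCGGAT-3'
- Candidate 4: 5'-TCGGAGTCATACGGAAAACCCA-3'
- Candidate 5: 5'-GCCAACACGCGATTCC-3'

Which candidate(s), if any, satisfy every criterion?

None of the candidates satisfy all criteria.

Candidate 1 (23 nt, A=3 T=6 G=6 C=8): Tm = 2·9 + 4·14 = 74°C, outside 59–68°C ✗; longest run = 2 ✓; 3' end TT has 0 G/C, need ≥1 ✗; length 23 ✓ — fails.
Candidate 2 (19 nt, A=3 T=6 G=7 C=3): Tm = 2·9 + 4·10 = 58°C, outside 59–68°C ✗; longest run = 3 ✓; 3' end CG has 2 G/C ✓; length 19 ✓ — fails.
Candidate 3 (21 nt, A=5 T=3 G=7 C=6): Tm = 2·8 + 4·13 = 68°C ✓; longest run = 2 ✓; 3' end AT has 0 G/C, need ≥1 ✗; length 21 ✓ — fails.
Candidate 4 (22 nt, A=8 T=3 G=5 C=6): Tm = 2·11 + 4·11 = 66°C ✓; longest run = 4, exceeds 3 ✗; 3' end CA has 1 G/C ✓; length 22 ✓ — fails.
Candidate 5 (16 nt, A=4 T=2 G=3 C=7): Tm = 2·6 + 4·10 = 52°C, outside 59–68°C ✗; longest run = 2 ✓; 3' end CC has 2 G/C ✓; length 16, outside 17–23 ✗ — fails.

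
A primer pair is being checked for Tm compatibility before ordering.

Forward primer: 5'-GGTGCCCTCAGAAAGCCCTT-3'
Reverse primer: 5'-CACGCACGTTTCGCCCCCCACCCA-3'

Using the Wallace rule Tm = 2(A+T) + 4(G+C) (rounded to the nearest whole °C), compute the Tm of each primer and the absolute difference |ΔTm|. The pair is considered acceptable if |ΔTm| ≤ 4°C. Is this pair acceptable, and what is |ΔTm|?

|ΔTm| = 18°C; the pair is not acceptable.

Forward: A=4 T=4 G=5 C=7 → Tm = 2·8 + 4·12 = 64°C.
Reverse: A=4 T=3 G=3 C=14 → Tm = 2·7 + 4·17 = 82°C.
|ΔTm| = |64 − 82| = 18°C, > 4°C.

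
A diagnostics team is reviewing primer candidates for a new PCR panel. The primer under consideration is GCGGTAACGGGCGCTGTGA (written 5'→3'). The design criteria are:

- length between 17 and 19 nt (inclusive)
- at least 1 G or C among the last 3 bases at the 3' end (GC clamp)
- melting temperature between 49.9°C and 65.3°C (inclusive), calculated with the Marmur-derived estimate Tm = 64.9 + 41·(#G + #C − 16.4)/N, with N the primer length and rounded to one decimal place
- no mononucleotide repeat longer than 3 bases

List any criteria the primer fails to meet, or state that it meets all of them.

Base counts: A=3, T=3, G=9, C=4 (length 19).
length: length 19 ✓
GC clamp: 3' end TGA has 1 G/C ✓
Tm: Tm = 64.9 + 41·(13 − 16.4)/19 = 57.6°C ✓
homopolymer run: longest run = 3 ✓

Meets all criteria.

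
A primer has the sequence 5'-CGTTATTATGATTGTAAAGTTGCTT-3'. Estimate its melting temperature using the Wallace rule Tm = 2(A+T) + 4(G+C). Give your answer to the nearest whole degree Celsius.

64°C

Base counts: A=6, T=12, G=5, C=2 (length 25).
Tm = 2·(6+12) + 4·(5+2) = 2·18 + 4·7 = 36 + 28 = 64°C.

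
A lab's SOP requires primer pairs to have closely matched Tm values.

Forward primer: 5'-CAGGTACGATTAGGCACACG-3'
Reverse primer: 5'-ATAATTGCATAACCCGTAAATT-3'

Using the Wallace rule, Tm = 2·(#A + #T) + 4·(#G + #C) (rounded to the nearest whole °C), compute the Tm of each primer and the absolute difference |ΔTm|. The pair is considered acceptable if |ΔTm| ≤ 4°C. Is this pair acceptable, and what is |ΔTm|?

Forward: A=6 T=3 G=6 C=5 → Tm = 2·9 + 4·11 = 62°C.
Reverse: A=9 T=7 G=2 C=4 → Tm = 2·16 + 4·6 = 56°C.
|ΔTm| = |62 − 56| = 6°C, > 4°C.

|ΔTm| = 6°C; the pair is not acceptable.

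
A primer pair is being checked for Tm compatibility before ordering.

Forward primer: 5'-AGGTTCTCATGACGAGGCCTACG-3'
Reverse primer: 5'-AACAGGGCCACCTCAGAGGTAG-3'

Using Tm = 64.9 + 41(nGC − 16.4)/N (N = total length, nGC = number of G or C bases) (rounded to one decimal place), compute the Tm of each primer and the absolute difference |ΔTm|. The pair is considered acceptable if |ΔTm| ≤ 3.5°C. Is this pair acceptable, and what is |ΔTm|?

Forward: G+C = 13, N = 23 → Tm = 64.9 + 41·(13 − 16.4)/23 = 58.8°C.
Reverse: G+C = 13, N = 22 → Tm = 64.9 + 41·(13 − 16.4)/22 = 58.6°C.
|ΔTm| = |58.8 − 58.6| = 0.2°C, ≤ 3.5°C.

|ΔTm| = 0.2°C; the pair is acceptable.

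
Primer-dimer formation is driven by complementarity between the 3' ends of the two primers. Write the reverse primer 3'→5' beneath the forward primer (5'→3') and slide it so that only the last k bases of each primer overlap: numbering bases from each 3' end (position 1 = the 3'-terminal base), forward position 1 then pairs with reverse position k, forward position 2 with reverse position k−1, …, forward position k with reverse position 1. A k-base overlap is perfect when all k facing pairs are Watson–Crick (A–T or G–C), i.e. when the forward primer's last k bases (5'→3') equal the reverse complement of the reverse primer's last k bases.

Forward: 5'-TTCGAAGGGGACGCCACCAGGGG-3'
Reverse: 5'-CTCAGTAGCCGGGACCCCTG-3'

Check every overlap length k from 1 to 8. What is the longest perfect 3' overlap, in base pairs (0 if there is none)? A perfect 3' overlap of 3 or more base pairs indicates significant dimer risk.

Last 8 bases (5'→3') — forward …ACCAGGGG, reverse …GACCCCTG.
Reverse complement of the reverse primer's last 8 bases: CAGGGGTC; its first k bases are the reverse complement of the reverse primer's last k bases, so a perfect k-base overlap needs the forward primer's last k bases to equal them.
Comparing (forward last k vs required): k=1: G vs C ✗; k=2: GG vs CA ✗; k=3: GGG vs CAG ✗; k=4: GGGG vs CAGG ✗; k=5: AGGGG vs CAGGG ✗; k=6: CAGGGG vs CAGGGG ✓; k=7: CCAGGGG vs CAGGGGT ✗; k=8: ACCAGGGG vs CAGGGGTC ✗.
Only k = 6 is perfect, so the longest perfect 3' overlap is 6.

Longest perfect overlap: 6 complementary base pairs; significant dimer risk (threshold 3).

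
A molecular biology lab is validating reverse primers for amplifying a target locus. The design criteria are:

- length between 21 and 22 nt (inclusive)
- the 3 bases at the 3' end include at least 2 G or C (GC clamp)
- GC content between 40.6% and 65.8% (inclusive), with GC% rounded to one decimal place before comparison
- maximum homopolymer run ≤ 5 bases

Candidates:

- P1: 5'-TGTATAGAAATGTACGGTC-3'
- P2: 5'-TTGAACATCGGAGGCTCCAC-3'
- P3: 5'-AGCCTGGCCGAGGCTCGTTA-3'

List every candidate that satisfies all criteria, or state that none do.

P1 (19 nt, A=6 T=6 G=5 C=2): length 19, outside 21–22 ✗; 3' end GTC has 2 G/C ✓; GC 7/19 = 36.8%, outside 40.6–65.8% ✗; longest run = 3 ✓ — fails.
P2 (20 nt, A=5 T=4 G=5 C=6): length 20, outside 21–22 ✗; 3' end CAC has 2 G/C ✓; GC 11/20 = 55.0% ✓; longest run = 2 ✓ — fails.
P3 (20 nt, A=3 T=4 G=7 C=6): length 20, outside 21–22 ✗; 3' end TTA has 0 G/C, need ≥2 ✗; GC 13/20 = 65.0% ✓; longest run = 2 ✓ — fails.

None of the candidates satisfy all criteria.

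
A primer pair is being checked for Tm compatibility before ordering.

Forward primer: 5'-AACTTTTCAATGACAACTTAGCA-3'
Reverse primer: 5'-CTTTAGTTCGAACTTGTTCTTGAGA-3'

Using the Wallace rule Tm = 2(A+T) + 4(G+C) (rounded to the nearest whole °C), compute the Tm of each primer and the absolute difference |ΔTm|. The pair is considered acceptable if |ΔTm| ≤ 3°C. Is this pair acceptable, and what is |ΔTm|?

Forward: A=9 T=7 G=2 C=5 → Tm = 2·16 + 4·7 = 60°C.
Reverse: A=5 T=11 G=5 C=4 → Tm = 2·16 + 4·9 = 68°C.
|ΔTm| = |60 − 68| = 8°C, > 3°C.

|ΔTm| = 8°C; the pair is not acceptable.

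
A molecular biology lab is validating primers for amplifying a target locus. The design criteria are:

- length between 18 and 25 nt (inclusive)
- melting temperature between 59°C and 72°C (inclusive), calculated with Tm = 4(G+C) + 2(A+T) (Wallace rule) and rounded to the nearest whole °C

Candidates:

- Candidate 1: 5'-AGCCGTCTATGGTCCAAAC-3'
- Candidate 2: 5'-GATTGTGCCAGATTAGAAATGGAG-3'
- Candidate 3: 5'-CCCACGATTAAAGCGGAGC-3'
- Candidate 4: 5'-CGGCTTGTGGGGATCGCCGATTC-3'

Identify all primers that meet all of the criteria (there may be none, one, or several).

Candidate 1 (19 nt, A=5 T=4 G=4 C=6): length 19 ✓; Tm = 2·9 + 4·10 = 58°C, outside 59–72°C ✗ — fails.
Candidate 2 (24 nt, A=8 T=6 G=8 C=2): length 24 ✓; Tm = 2·14 + 4·10 = 68°C ✓ — passes.
Candidate 3 (19 nt, A=6 T=2 G=5 C=6): length 19 ✓; Tm = 2·8 + 4·11 = 60°C ✓ — passes.
Candidate 4 (23 nt, A=2 T=6 G=9 C=6): length 23 ✓; Tm = 2·8 + 4·15 = 76°C, outside 59–72°C ✗ — fails.

Candidate 2 and Candidate 3.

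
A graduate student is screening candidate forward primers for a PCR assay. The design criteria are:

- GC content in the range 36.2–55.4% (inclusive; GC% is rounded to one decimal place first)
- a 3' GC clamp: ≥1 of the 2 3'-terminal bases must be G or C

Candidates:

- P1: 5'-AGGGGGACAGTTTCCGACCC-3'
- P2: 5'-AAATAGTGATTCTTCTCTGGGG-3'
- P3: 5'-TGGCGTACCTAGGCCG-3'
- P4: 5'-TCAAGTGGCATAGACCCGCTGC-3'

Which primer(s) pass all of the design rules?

P2 only.

P1 (20 nt, A=4 T=3 G=7 C=6): GC 13/20 = 65.0%, outside 36.2–55.4% ✗; 3' end CC has 2 G/C ✓ — fails.
P2 (22 nt, A=5 T=8 G=6 C=3): GC 9/22 = 40.9% ✓; 3' end GG has 2 G/C ✓ — passes.
P3 (16 nt, A=2 T=3 G=6 C=5): GC 11/16 = 68.8%, outside 36.2–55.4% ✗; 3' end CG has 2 G/C ✓ — fails.
P4 (22 nt, A=5 T=4 G=6 C=7): GC 13/22 = 59.1%, outside 36.2–55.4% ✗; 3' end GC has 2 G/C ✓ — fails.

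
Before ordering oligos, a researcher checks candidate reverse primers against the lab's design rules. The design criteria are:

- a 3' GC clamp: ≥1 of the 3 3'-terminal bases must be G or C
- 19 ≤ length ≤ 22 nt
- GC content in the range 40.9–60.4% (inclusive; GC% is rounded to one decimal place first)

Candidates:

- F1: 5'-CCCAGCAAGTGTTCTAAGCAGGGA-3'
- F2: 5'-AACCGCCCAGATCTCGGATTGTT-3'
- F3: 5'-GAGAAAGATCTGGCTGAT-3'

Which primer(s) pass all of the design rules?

F1 (24 nt, A=7 T=4 G=7 C=6): 3' end GGA has 2 G/C ✓; length 24, outside 19–22 ✗; GC 13/24 = 54.2% ✓ — fails.
F2 (23 nt, A=5 T=6 G=5 C=7): 3' end GTT has 1 G/C ✓; length 23, outside 19–22 ✗; GC 12/23 = 52.2% ✓ — fails.
F3 (18 nt, A=6 T=4 G=6 C=2): 3' end GAT has 1 G/C ✓; length 18, outside 19–22 ✗; GC 8/18 = 44.4% ✓ — fails.

None of the candidates satisfy all criteria.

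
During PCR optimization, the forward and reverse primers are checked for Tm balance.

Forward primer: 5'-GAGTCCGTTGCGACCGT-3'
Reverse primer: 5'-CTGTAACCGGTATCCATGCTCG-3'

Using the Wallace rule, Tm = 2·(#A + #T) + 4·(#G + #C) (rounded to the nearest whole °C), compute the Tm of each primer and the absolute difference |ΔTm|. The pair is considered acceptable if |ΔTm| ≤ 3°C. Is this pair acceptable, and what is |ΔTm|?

|ΔTm| = 12°C; the pair is not acceptable.

Forward: A=2 T=4 G=6 C=5 → Tm = 2·6 + 4·11 = 56°C.
Reverse: A=4 T=6 G=5 C=7 → Tm = 2·10 + 4·12 = 68°C.
|ΔTm| = |56 − 68| = 12°C, > 3°C.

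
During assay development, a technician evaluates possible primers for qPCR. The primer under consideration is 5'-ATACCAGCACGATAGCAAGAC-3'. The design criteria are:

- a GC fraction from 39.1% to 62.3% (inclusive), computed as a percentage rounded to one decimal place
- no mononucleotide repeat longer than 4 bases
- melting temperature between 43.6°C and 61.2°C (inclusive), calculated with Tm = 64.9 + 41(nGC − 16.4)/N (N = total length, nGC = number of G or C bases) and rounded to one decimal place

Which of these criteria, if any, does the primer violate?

Base counts: A=9, T=2, G=4, C=6 (length 21).
GC content: GC 10/21 = 47.6% ✓
homopolymer run: longest run = 2 ✓
Tm: Tm = 64.9 + 41·(10 − 16.4)/21 = 52.4°C ✓

Meets all criteria.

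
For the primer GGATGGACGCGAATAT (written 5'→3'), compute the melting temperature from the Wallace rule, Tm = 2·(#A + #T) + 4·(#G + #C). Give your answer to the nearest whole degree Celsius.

48°C

Base counts: A=5, T=3, G=6, C=2 (length 16).
Tm = 2·(5+3) + 4·(6+2) = 2·8 + 4·8 = 16 + 32 = 48°C.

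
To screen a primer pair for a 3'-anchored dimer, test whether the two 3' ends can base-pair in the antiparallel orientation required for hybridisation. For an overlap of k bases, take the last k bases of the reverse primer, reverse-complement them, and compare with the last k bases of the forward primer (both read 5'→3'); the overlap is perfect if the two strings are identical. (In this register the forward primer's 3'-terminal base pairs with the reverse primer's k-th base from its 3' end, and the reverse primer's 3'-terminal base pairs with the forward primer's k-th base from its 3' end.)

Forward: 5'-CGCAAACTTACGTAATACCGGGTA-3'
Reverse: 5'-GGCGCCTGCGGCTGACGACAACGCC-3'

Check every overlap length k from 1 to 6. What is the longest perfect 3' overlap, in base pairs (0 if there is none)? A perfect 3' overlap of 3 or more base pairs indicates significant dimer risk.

Last 6 bases (5'→3') — forward …CGGGTA, reverse …AACGCC.
Reverse complement of the reverse primer's last 6 bases: GGCGTT; its first k bases are the reverse complement of the reverse primer's last k bases, so a perfect k-base overlap needs the forward primer's last k bases to equal them.
Comparing (forward last k vs required): k=1: A vs G ✗; k=2: TA vs GG ✗; k=3: GTA vs GGC ✗; k=4: GGTA vs GGCG ✗; k=5: GGGTA vs GGCGT ✗; k=6: CGGGTA vs GGCGTT ✗.
No overlap length from 1 to 6 is perfect, so the longest perfect 3' overlap is 0.

Longest perfect overlap: 0 complementary base pairs; below the dimer-risk threshold (threshold 3).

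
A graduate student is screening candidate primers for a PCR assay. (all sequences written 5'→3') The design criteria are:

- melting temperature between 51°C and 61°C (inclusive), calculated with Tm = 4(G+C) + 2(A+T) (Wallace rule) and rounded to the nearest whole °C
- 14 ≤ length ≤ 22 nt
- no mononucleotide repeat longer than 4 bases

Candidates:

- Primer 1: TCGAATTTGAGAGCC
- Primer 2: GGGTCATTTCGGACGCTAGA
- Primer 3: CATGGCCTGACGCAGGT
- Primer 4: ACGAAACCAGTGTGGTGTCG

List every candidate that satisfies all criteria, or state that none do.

Primer 3 only.

Primer 1 (15 nt, A=4 T=4 G=4 C=3): Tm = 2·8 + 4·7 = 44°C, outside 51–61°C ✗; length 15 ✓; longest run = 3 ✓ — fails.
Primer 2 (20 nt, A=4 T=5 G=7 C=4): Tm = 2·9 + 4·11 = 62°C, outside 51–61°C ✗; length 20 ✓; longest run = 3 ✓ — fails.
Primer 3 (17 nt, A=3 T=3 G=6 C=5): Tm = 2·6 + 4·11 = 56°C ✓; length 17 ✓; longest run = 2 ✓ — passes.
Primer 4 (20 nt, A=5 T=4 G=7 C=4): Tm = 2·9 + 4·11 = 62°C, outside 51–61°C ✗; length 20 ✓; longest run = 3 ✓ — fails.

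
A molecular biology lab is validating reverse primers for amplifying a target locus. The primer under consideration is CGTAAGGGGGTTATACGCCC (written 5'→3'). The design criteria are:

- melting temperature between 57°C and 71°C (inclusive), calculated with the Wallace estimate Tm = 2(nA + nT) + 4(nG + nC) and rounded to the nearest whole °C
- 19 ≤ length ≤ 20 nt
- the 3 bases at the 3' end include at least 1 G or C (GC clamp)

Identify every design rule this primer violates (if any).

Meets all criteria.

Base counts: A=4, T=4, G=7, C=5 (length 20).
Tm: Tm = 2·8 + 4·12 = 64°C ✓
length: length 20 ✓
GC clamp: 3' end CCC has 3 G/C ✓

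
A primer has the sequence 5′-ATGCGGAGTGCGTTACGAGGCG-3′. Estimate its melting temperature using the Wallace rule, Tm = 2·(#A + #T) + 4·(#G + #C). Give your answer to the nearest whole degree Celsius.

72°C

Base counts: A=4, T=4, G=10, C=4 (length 22).
Tm = 2·(4+4) + 4·(10+4) = 2·8 + 4·14 = 16 + 56 = 72°C.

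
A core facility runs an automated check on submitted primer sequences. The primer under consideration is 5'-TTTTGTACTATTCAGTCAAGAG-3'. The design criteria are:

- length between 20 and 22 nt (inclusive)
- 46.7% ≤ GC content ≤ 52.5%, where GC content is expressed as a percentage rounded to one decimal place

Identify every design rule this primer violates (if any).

Fails: GC content.

Base counts: A=6, T=9, G=4, C=3 (length 22).
length: length 22 ✓
GC content: GC 7/22 = 31.8%, outside 46.7–52.5% ✗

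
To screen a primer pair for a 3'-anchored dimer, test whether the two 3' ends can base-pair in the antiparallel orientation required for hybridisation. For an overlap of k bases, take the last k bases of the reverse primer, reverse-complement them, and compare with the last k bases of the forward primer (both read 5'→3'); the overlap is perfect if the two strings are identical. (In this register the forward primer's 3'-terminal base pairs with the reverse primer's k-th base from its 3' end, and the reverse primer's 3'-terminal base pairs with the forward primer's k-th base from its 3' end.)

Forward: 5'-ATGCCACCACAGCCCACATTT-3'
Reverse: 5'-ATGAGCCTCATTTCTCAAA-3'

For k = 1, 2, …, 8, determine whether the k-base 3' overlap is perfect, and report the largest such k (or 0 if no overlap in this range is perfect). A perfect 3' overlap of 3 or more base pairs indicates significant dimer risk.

Last 8 bases (5'→3') — forward …CCACATTT, reverse …TTCTCAAA.
Reverse complement of the reverse primer's last 8 bases: TTTGAGAA; its first k bases are the reverse complement of the reverse primer's last k bases, so a perfect k-base overlap needs the forward primer's last k bases to equal them.
Comparing (forward last k vs required): k=1: T vs T ✓; k=2: TT vs TT ✓; k=3: TTT vs TTT ✓; k=4: ATTT vs TTTG ✗; k=5: CATTT vs TTTGA ✗; k=6: ACATTT vs TTTGAG ✗; k=7: CACATTT vs TTTGAGA ✗; k=8: CCACATTT vs TTTGAGAA ✗.
Perfect overlaps at k = 1, 2, 3; the largest is 3.

Longest perfect overlap: 3 complementary base pairs; significant dimer risk (threshold 3).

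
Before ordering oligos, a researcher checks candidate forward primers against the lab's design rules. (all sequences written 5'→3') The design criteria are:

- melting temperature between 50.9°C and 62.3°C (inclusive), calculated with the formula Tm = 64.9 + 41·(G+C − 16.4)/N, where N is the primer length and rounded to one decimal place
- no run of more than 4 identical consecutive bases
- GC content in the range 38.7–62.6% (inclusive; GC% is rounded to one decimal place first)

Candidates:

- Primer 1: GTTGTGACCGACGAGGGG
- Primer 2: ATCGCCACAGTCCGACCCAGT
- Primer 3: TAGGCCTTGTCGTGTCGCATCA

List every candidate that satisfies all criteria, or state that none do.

Primer 2 and Primer 3.

Primer 1 (18 nt, A=3 T=3 G=9 C=3): Tm = 64.9 + 41·(12 − 16.4)/18 = 54.9°C ✓; longest run = 4 ✓; GC 12/18 = 66.7%, outside 38.7–62.6% ✗ — fails.
Primer 2 (21 nt, A=5 T=3 G=4 C=9): Tm = 64.9 + 41·(13 − 16.4)/21 = 58.3°C ✓; longest run = 3 ✓; GC 13/21 = 61.9% ✓ — passes.
Primer 3 (22 nt, A=3 T=7 G=6 C=6): Tm = 64.9 + 41·(12 − 16.4)/22 = 56.7°C ✓; longest run = 2 ✓; GC 12/22 = 54.5% ✓ — passes.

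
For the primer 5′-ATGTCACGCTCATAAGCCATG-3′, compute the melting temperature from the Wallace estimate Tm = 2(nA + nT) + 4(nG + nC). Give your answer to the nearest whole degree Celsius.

Base counts: A=6, T=5, G=4, C=6 (length 21).
Tm = 2·(6+5) + 4·(4+6) = 2·11 + 4·10 = 22 + 40 = 62°C.

62°C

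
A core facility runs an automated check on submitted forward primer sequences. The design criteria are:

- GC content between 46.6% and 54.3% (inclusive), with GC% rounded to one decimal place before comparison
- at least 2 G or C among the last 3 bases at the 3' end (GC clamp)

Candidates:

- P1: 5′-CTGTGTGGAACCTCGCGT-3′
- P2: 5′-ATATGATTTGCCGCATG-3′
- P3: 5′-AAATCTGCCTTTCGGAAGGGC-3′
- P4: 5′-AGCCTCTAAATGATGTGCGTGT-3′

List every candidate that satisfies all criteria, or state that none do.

P1 (18 nt, A=2 T=5 G=6 C=5): GC 11/18 = 61.1%, outside 46.6–54.3% ✗; 3' end CGT has 2 G/C ✓ — fails.
P2 (17 nt, A=4 T=6 G=4 C=3): GC 7/17 = 41.2%, outside 46.6–54.3% ✗; 3' end ATG has 1 G/C, need ≥2 ✗ — fails.
P3 (21 nt, A=5 T=5 G=6 C=5): GC 11/21 = 52.4% ✓; 3' end GGC has 3 G/C ✓ — passes.
P4 (22 nt, A=5 T=7 G=6 C=4): GC 10/22 = 45.5%, outside 46.6–54.3% ✗; 3' end TGT has 1 G/C, need ≥2 ✗ — fails.

P3 only.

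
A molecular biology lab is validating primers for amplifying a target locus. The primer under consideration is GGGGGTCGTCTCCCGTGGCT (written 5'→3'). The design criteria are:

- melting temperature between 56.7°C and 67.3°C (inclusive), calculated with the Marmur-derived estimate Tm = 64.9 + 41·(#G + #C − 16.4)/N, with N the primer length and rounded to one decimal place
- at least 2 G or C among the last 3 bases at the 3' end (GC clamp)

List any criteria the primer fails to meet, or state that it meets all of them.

Base counts: A=0, T=5, G=9, C=6 (length 20).
Tm: Tm = 64.9 + 41·(15 − 16.4)/20 = 62.0°C ✓
GC clamp: 3' end GCT has 2 G/C ✓

Meets all criteria.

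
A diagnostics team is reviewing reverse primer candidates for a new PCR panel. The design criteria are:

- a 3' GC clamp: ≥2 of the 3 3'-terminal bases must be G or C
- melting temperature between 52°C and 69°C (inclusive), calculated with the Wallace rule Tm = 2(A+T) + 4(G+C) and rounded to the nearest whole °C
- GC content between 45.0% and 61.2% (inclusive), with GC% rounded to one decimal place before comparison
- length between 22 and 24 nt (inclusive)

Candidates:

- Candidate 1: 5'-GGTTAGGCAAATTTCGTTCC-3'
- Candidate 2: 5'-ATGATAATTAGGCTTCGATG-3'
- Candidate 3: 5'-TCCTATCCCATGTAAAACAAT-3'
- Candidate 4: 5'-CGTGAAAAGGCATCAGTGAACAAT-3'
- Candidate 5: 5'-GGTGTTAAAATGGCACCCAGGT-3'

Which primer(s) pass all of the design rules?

Candidate 1 (20 nt, A=4 T=7 G=5 C=4): 3' end TCC has 2 G/C ✓; Tm = 2·11 + 4·9 = 58°C ✓; GC 9/20 = 45.0% ✓; length 20, outside 22–24 ✗ — fails.
Candidate 2 (20 nt, A=6 T=7 G=5 C=2): 3' end ATG has 1 G/C, need ≥2 ✗; Tm = 2·13 + 4·7 = 54°C ✓; GC 7/20 = 35.0%, outside 45.0–61.2% ✗; length 20, outside 22–24 ✗ — fails.
Candidate 3 (21 nt, A=8 T=6 G=1 C=6): 3' end AAT has 0 G/C, need ≥2 ✗; Tm = 2·14 + 4·7 = 56°C ✓; GC 7/21 = 33.3%, outside 45.0–61.2% ✗; length 21, outside 22–24 ✗ — fails.
Candidate 4 (24 nt, A=10 T=4 G=6 C=4): 3' end AAT has 0 G/C, need ≥2 ✗; Tm = 2·14 + 4·10 = 68°C ✓; GC 10/24 = 41.7%, outside 45.0–61.2% ✗; length 24 ✓ — fails.
Candidate 5 (22 nt, A=6 T=5 G=7 C=4): 3' end GGT has 2 G/C ✓; Tm = 2·11 + 4·11 = 66°C ✓; GC 11/22 = 50.0% ✓; length 22 ✓ — passes.

Candidate 5 only.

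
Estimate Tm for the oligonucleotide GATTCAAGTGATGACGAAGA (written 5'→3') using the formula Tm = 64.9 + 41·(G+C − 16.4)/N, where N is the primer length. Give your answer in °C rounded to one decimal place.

Base counts: A=8, T=4, G=6, C=2; G+C = 8, N = 20.
Tm = 64.9 + 41·(8 − 16.4)/20 = 64.9 + -344.40/20 = 47.7°C.

47.7°C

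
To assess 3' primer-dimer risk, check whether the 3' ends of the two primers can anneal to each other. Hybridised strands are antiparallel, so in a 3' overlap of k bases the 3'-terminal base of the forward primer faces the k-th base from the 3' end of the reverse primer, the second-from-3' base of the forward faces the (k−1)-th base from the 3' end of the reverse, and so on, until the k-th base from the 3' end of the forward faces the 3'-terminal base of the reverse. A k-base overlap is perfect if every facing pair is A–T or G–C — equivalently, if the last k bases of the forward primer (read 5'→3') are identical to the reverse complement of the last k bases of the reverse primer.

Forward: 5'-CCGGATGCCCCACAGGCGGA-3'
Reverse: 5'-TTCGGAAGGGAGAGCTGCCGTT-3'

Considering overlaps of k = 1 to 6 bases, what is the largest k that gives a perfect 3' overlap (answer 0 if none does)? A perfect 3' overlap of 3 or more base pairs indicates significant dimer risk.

Last 6 bases (5'→3') — forward …GGCGGA, reverse …GCCGTT.
Reverse complement of the reverse primer's last 6 bases: AACGGC; its first k bases are the reverse complement of the reverse primer's last k bases, so a perfect k-base overlap needs the forward primer's last k bases to equal them.
Comparing (forward last k vs required): k=1: A vs A ✓; k=2: GA vs AA ✗; k=3: GGA vs AAC ✗; k=4: CGGA vs AACG ✗; k=5: GCGGA vs AACGG ✗; k=6: GGCGGA vs AACGGC ✗.
Only k = 1 is perfect, so the longest perfect 3' overlap is 1.

Longest perfect overlap: 1 complementary base pair; below the dimer-risk threshold (threshold 3).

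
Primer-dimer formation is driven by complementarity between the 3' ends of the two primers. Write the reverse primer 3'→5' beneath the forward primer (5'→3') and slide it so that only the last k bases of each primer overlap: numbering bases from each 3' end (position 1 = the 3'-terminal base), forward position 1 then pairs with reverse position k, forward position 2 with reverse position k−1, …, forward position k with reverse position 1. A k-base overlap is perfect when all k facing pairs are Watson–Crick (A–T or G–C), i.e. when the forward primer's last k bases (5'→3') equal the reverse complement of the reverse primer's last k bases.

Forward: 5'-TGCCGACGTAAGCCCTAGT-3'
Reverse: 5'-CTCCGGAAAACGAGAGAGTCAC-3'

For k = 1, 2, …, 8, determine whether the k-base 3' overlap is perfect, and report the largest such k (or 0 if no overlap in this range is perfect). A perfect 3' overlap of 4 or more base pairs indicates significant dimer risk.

Last 8 bases (5'→3') — forward …GCCCTAGT, reverse …AGAGTCAC.
Reverse complement of the reverse primer's last 8 bases: GTGACTCT; its first k bases are the reverse complement of the reverse primer's last k bases, so a perfect k-base overlap needs the forward primer's last k bases to equal them.
Comparing (forward last k vs required): k=1: T vs G ✗; k=2: GT vs GT ✓; k=3: AGT vs GTG ✗; k=4: TAGT vs GTGA ✗; k=5: CTAGT vs GTGAC ✗; k=6: CCTAGT vs GTGACT ✗; k=7: CCCTAGT vs GTGACTC ✗; k=8: GCCCTAGT vs GTGACTCT ✗.
Only k = 2 is perfect, so the longest perfect 3' overlap is 2.

Longest perfect overlap: 2 complementary base pairs; below the dimer-risk threshold (threshold 4).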